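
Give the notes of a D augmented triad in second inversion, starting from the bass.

Spelling D augmented: D–F#–A#. In second inversion the fifth is bass, giving A#, D, F# from the bottom.

A#, D, F#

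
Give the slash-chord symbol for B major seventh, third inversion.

Bmaj7/A#

Third inversion of B major seventh has the seventh (A#) in the bass. As a slash chord: Bmaj7/A#.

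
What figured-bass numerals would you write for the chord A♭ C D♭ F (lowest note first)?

The notes Ab, C, Db, F stack in thirds as Db–F–Ab–C — a Db major seventh chord. The bass Ab is the fifth, so this is second inversion: figured 4/3.

4/3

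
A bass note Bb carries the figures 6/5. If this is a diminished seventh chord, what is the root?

The figures 6/5 mean the third of the chord is in the bass. If Bb is the third of a diminished seventh chord, the root is G (chord tones G–Bb–Db–Fb).

G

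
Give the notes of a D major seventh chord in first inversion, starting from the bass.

The chord tones are D–F#–A–C#. With the third (F#) lowest for first inversion: F#, A, C#, D.

F#, A, C#, D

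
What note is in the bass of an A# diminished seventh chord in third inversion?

A# diminished seventh is A#–C#–E–G. Third inversion places the seventh in the bass: G.

G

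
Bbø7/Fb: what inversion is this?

second inversion

Bbø7/Fb means Bb half-diminished seventh with Fb in the bass. Fb is the fifth of Bb half-diminished seventh (Bb–Db–Fb–Ab), so this is second inversion.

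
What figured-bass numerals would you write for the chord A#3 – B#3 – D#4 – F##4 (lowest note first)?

4/2

The notes A#, B#, D#, F## stack in thirds as B#–D#–F##–A# — a B# minor seventh chord. The bass A# is the seventh, so this is third inversion: figured 4/2.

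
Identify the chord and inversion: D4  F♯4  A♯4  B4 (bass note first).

The distinct note names are D, F#, A#, B. Stacked in thirds they read B–D–F#–A#, which is a minor-major seventh chord on B.
The lowest note is D, the third of the chord, so this is first inversion (figured bass 6/5).

B minor-major seventh, first inversion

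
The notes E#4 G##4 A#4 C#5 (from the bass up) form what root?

A#

E#, G##, A#, C# are the tones of an A# minor-major seventh chord (A#–C#–E#–G##), making A# the root.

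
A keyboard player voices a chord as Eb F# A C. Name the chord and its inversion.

F# diminished seventh, third inversion

The pitch classes Eb, F#, A, C arrange in thirds as F#–A–C–Eb: an F# diminished seventh chord.
Eb is the seventh of F# diminished seventh; seventh in the bass means third inversion (figured bass 4/2).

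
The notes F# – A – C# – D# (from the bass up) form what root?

D#

F#, A, C#, D# are the tones of a D# half-diminished seventh chord (D#–F#–A–C#), making D# the root.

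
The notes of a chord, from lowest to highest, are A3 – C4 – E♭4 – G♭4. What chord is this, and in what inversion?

A diminished seventh, root position

The distinct note names are A, C, Eb, Gb. Stacked in thirds they read A–C–Eb–Gb, which is a diminished seventh chord on A.
With the root (A) in the bass, the chord is in root position (figured bass 7).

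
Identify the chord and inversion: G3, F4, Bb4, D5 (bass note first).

The distinct note names are G, F, Bb, D. Stacked in thirds they read G–Bb–D–F, which is a minor seventh chord on G.
G is the root of G minor seventh; root in the bass means root position (figured bass 7).

G minor seventh, root position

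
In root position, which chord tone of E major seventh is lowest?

E major seventh is E–G#–B–D#. Root position places the root in the bass: E.

E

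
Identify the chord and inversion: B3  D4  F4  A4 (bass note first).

B half-diminished seventh, root position

The pitch classes B, D, F, A arrange in thirds as B–D–F–A: a B half-diminished seventh chord.
The lowest note is B, the root of the chord, so this is root position (figured bass 7).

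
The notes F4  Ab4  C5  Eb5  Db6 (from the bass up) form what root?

Db

Reordering F, Ab, C, Eb, Db into stacked thirds gives Db–F–Ab–C–Eb; the bottom of that stack, Db, is the root.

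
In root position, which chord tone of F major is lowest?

F major is F–A–C. Root position places the root in the bass: F.

F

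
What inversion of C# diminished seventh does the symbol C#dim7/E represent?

first inversion

C#dim7/E means C# diminished seventh with E in the bass. E is the third of C# diminished seventh (C#–E–G–Bb), so this is first inversion.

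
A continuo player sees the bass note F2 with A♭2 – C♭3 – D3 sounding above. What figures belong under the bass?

The notes F, Ab, Cb, D stack in thirds as D–F–Ab–Cb — a D diminished seventh chord. The bass F is the third, so this is first inversion: figured 6/5.

6/5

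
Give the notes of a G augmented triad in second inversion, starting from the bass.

D#, G, B

G augmented is G–B–D#. Second inversion puts the fifth (D#) in the bass, with the remaining tones above: D#, G, B.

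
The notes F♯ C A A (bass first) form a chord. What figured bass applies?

The notes F#, C, A stack in thirds as F#–A–C — an F# diminished triad. The bass F# is the root, so this is root position: figured 5/3.

5/3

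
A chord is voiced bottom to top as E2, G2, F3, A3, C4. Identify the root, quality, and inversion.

F major ninth, third inversion

The pitch classes E, G, F, A, C arrange in thirds as F–A–C–E–G: an F major ninth chord.
With the seventh (E) in the bass, the chord is in third inversion.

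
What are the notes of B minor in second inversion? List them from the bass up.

F#, B, D

B minor is B–D–F#. Second inversion puts the fifth (F#) in the bass, with the remaining tones above: F#, B, D.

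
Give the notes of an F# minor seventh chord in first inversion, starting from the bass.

Spelling F# minor seventh: F#–A–C#–E. In first inversion the third is bass, giving A, C#, E, F# from the bottom.

A, C#, E, F#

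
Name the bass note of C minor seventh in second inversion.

G

In second inversion the fifth is lowest. For C minor seventh (C–Eb–G–Bb) that is G.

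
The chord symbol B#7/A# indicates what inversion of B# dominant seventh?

third inversion

B#7/A# means B# dominant seventh with A# in the bass. A# is the seventh of B# dominant seventh (B#–D##–F##–A#), so this is third inversion.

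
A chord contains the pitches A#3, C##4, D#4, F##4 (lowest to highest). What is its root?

D#

A#, C##, D#, F## are the tones of a D# major seventh chord (D#–F##–A#–C##), making D# the root.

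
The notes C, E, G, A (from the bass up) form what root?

A

Reordering C, E, G, A into stacked thirds gives A–C–E–G; the bottom of that stack, A, is the root.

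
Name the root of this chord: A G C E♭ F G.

A, G, C, Eb, F are the tones of an F dominant ninth chord (F–A–C–Eb–G), making F the root.

F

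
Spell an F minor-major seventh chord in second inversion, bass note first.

C, E, F, Ab

Spelling F minor-major seventh: F–Ab–C–E. In second inversion the fifth is bass, giving C, E, F, Ab from the bottom.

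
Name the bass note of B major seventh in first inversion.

The third of B major seventh (B–D#–F#–A#) is D#; that is the bass in first inversion.

D#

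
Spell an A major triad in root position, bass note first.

A, C#, E

The chord tones are A–C#–E. With the root (A) lowest for root position: A, C#, E.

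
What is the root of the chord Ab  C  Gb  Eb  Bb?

Ab

Reordering Ab, C, Gb, Eb, Bb into stacked thirds gives Ab–C–Eb–Gb–Bb; the bottom of that stack, Ab, is the root.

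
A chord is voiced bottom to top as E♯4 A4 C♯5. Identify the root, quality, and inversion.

A augmented, second inversion

Reducing to letter names: E#, A, C#. These stack in thirds as A–C#–E# — an A augmented triad.
With the fifth (E#) in the bass, the chord is in second inversion (figured bass 6/4).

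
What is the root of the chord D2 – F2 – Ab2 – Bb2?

Bb

The distinct letter names are D, F, Ab, Bb. Arranged as a stack of thirds they read Bb–D–F–Ab, so Bb is the root (a Bb dominant seventh chord).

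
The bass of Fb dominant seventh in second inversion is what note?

The fifth of Fb dominant seventh (Fb–Ab–Cb–Ebb) is Cb; that is the bass in second inversion.

Cb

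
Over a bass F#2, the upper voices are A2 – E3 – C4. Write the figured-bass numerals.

The notes F#, A, E, C stack in thirds as F#–A–C–E — an F# half-diminished seventh chord. The bass F# is the root, so this is root position: figured 7.

7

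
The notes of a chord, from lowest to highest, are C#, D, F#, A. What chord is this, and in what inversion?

The distinct note names are C#, D, F#, A. Stacked in thirds they read D–F#–A–C#, which is a major seventh chord on D.
The lowest note is C#, the seventh of the chord, so this is third inversion (figured bass 4/2).

D major seventh, third inversion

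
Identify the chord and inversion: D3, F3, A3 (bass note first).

D minor, root position

Reducing to letter names: D, F, A. These stack in thirds as D–F–A — a D minor triad.
With the root (D) in the bass, the chord is in root position (figured bass 5/3).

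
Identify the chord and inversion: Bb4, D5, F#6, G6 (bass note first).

The distinct note names are Bb, D, F#, G. Stacked in thirds they read G–Bb–D–F#, which is a minor-major seventh chord on G.
Bb is the third of G minor-major seventh; third in the bass means first inversion (figured bass 6/5).

G minor-major seventh, first inversion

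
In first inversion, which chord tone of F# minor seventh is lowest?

A

F# minor seventh is F#–A–C#–E. First inversion places the third in the bass: A.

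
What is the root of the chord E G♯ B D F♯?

E

E, G#, B, D, F# are the tones of an E dominant ninth chord (E–G#–B–D–F#), making E the root.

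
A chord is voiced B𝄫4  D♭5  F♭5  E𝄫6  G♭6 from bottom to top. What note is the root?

Ebb

Bbb, Db, Fb, Ebb, Gb are the tones of an Ebb major ninth chord (Ebb–Gb–Bbb–Db–Fb), making Ebb the root.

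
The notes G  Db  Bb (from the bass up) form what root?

The distinct letter names are G, Db, Bb. Arranged as a stack of thirds they read G–Bb–Db, so G is the root (a G diminished triad).

G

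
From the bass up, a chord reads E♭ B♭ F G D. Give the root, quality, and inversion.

Reducing to letter names: Eb, Bb, F, G, D. These stack in thirds as Eb–G–Bb–D–F — an Eb major ninth chord.
The lowest note is Eb, the root of the chord, so this is root position.

Eb major ninth, root position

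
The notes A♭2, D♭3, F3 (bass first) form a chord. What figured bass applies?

6/4

The notes Ab, Db, F stack in thirds as Db–F–Ab — a Db major triad. The bass Ab is the fifth, so this is second inversion: figured 6/4.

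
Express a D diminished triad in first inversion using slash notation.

First inversion of D diminished has the third (F) in the bass. As a slash chord: Ddim/F.

Ddim/F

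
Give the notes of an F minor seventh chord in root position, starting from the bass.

F, Ab, C, Eb

The chord tones are F–Ab–C–Eb. With the root (F) lowest for root position: F, Ab, C, Eb.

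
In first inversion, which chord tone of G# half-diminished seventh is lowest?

The third of G# half-diminished seventh (G#–B–D–F#) is B; that is the bass in first inversion.

B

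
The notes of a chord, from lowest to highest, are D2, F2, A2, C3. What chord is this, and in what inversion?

D minor seventh, root position

The distinct note names are D, F, A, C. Stacked in thirds they read D–F–A–C, which is a minor seventh chord on D.
The lowest note is D, the root of the chord, so this is root position (figured bass 7).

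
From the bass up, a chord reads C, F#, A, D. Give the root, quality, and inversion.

Reducing to letter names: C, F#, A, D. These stack in thirds as D–F#–A–C — a D dominant seventh chord.
With the seventh (C) in the bass, the chord is in third inversion (figured bass 4/2).

D dominant seventh, third inversion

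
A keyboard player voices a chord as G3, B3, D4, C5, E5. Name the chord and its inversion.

C major ninth, second inversion

The distinct note names are G, B, D, C, E. Stacked in thirds they read C–E–G–B–D, which is a major ninth chord on C.
G is the fifth of C major ninth; fifth in the bass means second inversion.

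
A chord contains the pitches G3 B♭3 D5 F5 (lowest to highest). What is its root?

G, Bb, D, F are the tones of a G minor seventh chord (G–Bb–D–F), making G the root.

G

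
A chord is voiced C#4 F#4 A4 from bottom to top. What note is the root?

The distinct letter names are C#, F#, A. Arranged as a stack of thirds they read F#–A–C#, so F# is the root (an F# minor triad).

F#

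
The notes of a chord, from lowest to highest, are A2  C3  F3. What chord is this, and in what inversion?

The pitch classes A, C, F arrange in thirds as F–A–C: an F major triad.
With the third (A) in the bass, the chord is in first inversion (figured bass 6).

F major, first inversion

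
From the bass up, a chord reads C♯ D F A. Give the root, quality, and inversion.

Reducing to letter names: C#, D, F, A. These stack in thirds as D–F–A–C# — a D minor-major seventh chord.
C# is the seventh of D minor-major seventh; seventh in the bass means third inversion (figured bass 4/2).

D minor-major seventh, third inversion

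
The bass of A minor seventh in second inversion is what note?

The fifth of A minor seventh (A–C–E–G) is E; that is the bass in second inversion.

E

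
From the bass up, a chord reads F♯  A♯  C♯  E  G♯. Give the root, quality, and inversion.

F# dominant ninth, root position

The pitch classes F#, A#, C#, E, G# arrange in thirds as F#–A#–C#–E–G#: an F# dominant ninth chord.
The lowest note is F#, the root of the chord, so this is root position.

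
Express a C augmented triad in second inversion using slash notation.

Second inversion of C augmented has the fifth (G#) in the bass. As a slash chord: Caug/G#.

Caug/G#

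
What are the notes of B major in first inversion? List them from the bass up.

D#, F#, B

The chord tones are B–D#–F#. With the third (D#) lowest for first inversion: D#, F#, B.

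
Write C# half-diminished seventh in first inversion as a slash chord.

First inversion of C# half-diminished seventh has the third (E) in the bass. As a slash chord: C#ø7/E.

C#ø7/E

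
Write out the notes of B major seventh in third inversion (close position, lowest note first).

B major seventh is B–D#–F#–A#. Third inversion puts the seventh (A#) in the bass, with the remaining tones above: A#, B, D#, F#.

A#, B, D#, F#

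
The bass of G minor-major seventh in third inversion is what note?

G minor-major seventh is G–Bb–D–F#. Third inversion places the seventh in the bass: F#.

F#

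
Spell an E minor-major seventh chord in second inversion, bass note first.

E minor-major seventh is E–G–B–D#. Second inversion puts the fifth (B) in the bass, with the remaining tones above: B, D#, E, G.

B, D#, E, G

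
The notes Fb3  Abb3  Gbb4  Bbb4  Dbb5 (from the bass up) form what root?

Gbb

Reordering Fb, Abb, Gbb, Bbb, Dbb into stacked thirds gives Gbb–Bbb–Dbb–Fb–Abb; the bottom of that stack, Gbb, is the root.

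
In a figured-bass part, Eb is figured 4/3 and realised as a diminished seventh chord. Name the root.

A

The figures 4/3 mean the fifth of the chord is in the bass. If Eb is the fifth of a diminished seventh chord, the root is A (chord tones A–C–Eb–Gb).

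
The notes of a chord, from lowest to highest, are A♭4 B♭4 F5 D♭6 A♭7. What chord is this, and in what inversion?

Bb minor seventh, third inversion

Reducing to letter names: Ab, Bb, F, Db. These stack in thirds as Bb–Db–F–Ab — a Bb minor seventh chord.
With the seventh (Ab) in the bass, the chord is in third inversion (figured bass 4/2).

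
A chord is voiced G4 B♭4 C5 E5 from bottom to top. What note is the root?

G, Bb, C, E are the tones of a C dominant seventh chord (C–E–G–Bb), making C the root.

C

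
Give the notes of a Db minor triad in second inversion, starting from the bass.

Ab, Db, Fb

The chord tones are Db–Fb–Ab. With the fifth (Ab) lowest for second inversion: Ab, Db, Fb.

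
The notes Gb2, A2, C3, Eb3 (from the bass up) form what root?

A

The distinct letter names are Gb, A, C, Eb. Arranged as a stack of thirds they read A–C–Eb–Gb, so A is the root (an A diminished seventh chord).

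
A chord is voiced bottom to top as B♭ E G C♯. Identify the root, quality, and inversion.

C# diminished seventh, third inversion

The distinct note names are Bb, E, G, C#. Stacked in thirds they read C#–E–G–Bb, which is a diminished seventh chord on C#.
Bb is the seventh of C# diminished seventh; seventh in the bass means third inversion (figured bass 4/2).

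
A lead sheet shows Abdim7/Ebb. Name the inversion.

second inversion

Abdim7/Ebb means Ab diminished seventh with Ebb in the bass. Ebb is the fifth of Ab diminished seventh (Ab–Cb–Ebb–Gbb), so this is second inversion.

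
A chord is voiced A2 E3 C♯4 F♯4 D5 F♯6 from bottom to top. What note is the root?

A, E, C#, F#, D are the tones of a D major ninth chord (D–F#–A–C#–E), making D the root.

D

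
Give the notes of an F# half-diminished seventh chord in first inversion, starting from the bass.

A, C, E, F#

F# half-diminished seventh is F#–A–C–E. First inversion puts the third (A) in the bass, with the remaining tones above: A, C, E, F#.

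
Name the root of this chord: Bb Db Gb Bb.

The distinct letter names are Bb, Db, Gb. Arranged as a stack of thirds they read Gb–Bb–Db, so Gb is the root (a Gb major triad).

Gb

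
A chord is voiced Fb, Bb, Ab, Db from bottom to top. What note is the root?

Bb

The distinct letter names are Fb, Bb, Ab, Db. Arranged as a stack of thirds they read Bb–Db–Fb–Ab, so Bb is the root (a Bb half-diminished seventh chord).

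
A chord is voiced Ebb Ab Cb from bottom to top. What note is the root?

Ab

Reordering Ebb, Ab, Cb into stacked thirds gives Ab–Cb–Ebb; the bottom of that stack, Ab, is the root.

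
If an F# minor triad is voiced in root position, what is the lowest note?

F# minor is F#–A–C#. Root position places the root in the bass: F#.

F#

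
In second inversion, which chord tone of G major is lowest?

D

G major is G–B–D. Second inversion places the fifth in the bass: D.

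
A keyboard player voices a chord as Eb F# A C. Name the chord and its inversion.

F# diminished seventh, third inversion

Reducing to letter names: Eb, F#, A, C. These stack in thirds as F#–A–C–Eb — an F# diminished seventh chord.
With the seventh (Eb) in the bass, the chord is in third inversion (figured bass 4/2).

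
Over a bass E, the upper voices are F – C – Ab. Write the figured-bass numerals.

The notes E, F, C, Ab stack in thirds as F–Ab–C–E — an F minor-major seventh chord. The bass E is the seventh, so this is third inversion: figured 4/2.

4/2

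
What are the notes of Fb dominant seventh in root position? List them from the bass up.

Spelling Fb dominant seventh: Fb–Ab–Cb–Ebb. In root position the root is bass, giving Fb, Ab, Cb, Ebb from the bottom.

Fb, Ab, Cb, Ebb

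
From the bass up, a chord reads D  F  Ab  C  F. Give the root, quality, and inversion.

The distinct note names are D, F, Ab, C. Stacked in thirds they read D–F–Ab–C, which is a half-diminished seventh chord on D.
D is the root of D half-diminished seventh; root in the bass means root position (figured bass 7).

D half-diminished seventh, root position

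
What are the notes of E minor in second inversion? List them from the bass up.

B, E, G

The chord tones are E–G–B. With the fifth (B) lowest for second inversion: B, E, G.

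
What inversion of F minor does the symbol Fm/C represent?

Fm/C means F minor with C in the bass. C is the fifth of F minor (F–Ab–C), so this is second inversion.

second inversion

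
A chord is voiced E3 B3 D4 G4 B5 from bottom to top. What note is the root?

E

The distinct letter names are E, B, D, G. Arranged as a stack of thirds they read E–G–B–D, so E is the root (an E minor seventh chord).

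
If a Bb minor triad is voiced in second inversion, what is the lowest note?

Bb minor is Bb–Db–F. Second inversion places the fifth in the bass: F.

F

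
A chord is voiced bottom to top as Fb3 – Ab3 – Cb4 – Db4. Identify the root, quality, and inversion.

Db minor seventh, first inversion

The pitch classes Fb, Ab, Cb, Db arrange in thirds as Db–Fb–Ab–Cb: a Db minor seventh chord.
Fb is the third of Db minor seventh; third in the bass means first inversion (figured bass 6/5).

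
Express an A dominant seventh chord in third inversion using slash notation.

A7/G

Third inversion of A dominant seventh has the seventh (G) in the bass. As a slash chord: A7/G.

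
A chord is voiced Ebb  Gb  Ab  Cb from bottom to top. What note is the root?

The distinct letter names are Ebb, Gb, Ab, Cb. Arranged as a stack of thirds they read Ab–Cb–Ebb–Gb, so Ab is the root (an Ab half-diminished seventh chord).

Ab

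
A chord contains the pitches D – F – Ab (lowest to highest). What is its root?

The distinct letter names are D, F, Ab. Arranged as a stack of thirds they read D–F–Ab, so D is the root (a D diminished triad).

D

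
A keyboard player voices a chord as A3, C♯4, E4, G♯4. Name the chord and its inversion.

A major seventh, root position

The pitch classes A, C#, E, G# arrange in thirds as A–C#–E–G#: an A major seventh chord.
A is the root of A major seventh; root in the bass means root position (figured bass 7).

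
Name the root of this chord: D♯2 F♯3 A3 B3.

B

The distinct letter names are D#, F#, A, B. Arranged as a stack of thirds they read B–D#–F#–A, so B is the root (a B dominant seventh chord).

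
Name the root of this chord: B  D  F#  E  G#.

The distinct letter names are B, D, F#, E, G#. Arranged as a stack of thirds they read E–G#–B–D–F#, so E is the root (an E dominant ninth chord).

E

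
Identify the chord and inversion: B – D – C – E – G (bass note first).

The pitch classes B, D, C, E, G arrange in thirds as C–E–G–B–D: a C major ninth chord.
B is the seventh of C major ninth; seventh in the bass means third inversion.

C major ninth, third inversion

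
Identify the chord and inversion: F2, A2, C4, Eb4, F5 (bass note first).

The pitch classes F, A, C, Eb arrange in thirds as F–A–C–Eb: an F dominant seventh chord.
The lowest note is F, the root of the chord, so this is root position (figured bass 7).

F dominant seventh, root position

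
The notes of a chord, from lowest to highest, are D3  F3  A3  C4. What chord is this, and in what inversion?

D minor seventh, root position

Reducing to letter names: D, F, A, C. These stack in thirds as D–F–A–C — a D minor seventh chord.
The lowest note is D, the root of the chord, so this is root position (figured bass 7).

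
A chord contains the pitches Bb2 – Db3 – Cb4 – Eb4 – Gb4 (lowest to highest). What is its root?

Cb

Bb, Db, Cb, Eb, Gb are the tones of a Cb major ninth chord (Cb–Eb–Gb–Bb–Db), making Cb the root.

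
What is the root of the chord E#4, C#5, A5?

A

Reordering E#, C#, A into stacked thirds gives A–C#–E#; the bottom of that stack, A, is the root.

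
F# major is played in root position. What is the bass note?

F#

F# major is F#–A#–C#. Root position places the root in the bass: F#.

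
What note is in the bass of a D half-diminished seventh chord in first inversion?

In first inversion the third is lowest. For D half-diminished seventh (D–F–Ab–C) that is F.

F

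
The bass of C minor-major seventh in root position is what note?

C

The root of C minor-major seventh (C–Eb–G–B) is C; that is the bass in root position.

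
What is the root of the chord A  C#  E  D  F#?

D

Reordering A, C#, E, D, F# into stacked thirds gives D–F#–A–C#–E; the bottom of that stack, D, is the root.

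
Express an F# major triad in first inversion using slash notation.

F#M/A#

First inversion of F# major has the third (A#) in the bass. As a slash chord: F#M/A#.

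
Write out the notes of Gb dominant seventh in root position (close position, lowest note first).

Gb, Bb, Db, Fb

The chord tones are Gb–Bb–Db–Fb. With the root (Gb) lowest for root position: Gb, Bb, Db, Fb.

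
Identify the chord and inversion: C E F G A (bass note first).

Reducing to letter names: C, E, F, G, A. These stack in thirds as F–A–C–E–G — an F major ninth chord.
C is the fifth of F major ninth; fifth in the bass means second inversion.

F major ninth, second inversion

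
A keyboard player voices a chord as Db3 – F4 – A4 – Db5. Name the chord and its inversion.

Db augmented, root position

The distinct note names are Db, F, A. Stacked in thirds they read Db–F–A, which is an augmented triad on Db.
The lowest note is Db, the root of the chord, so this is root position (figured bass 5/3).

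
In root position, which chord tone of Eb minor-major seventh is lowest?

Eb

Eb minor-major seventh is Eb–Gb–Bb–D. Root position places the root in the bass: Eb.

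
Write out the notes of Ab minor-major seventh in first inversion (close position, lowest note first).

Cb, Eb, G, Ab

The chord tones are Ab–Cb–Eb–G. With the third (Cb) lowest for first inversion: Cb, Eb, G, Ab.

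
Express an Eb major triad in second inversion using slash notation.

Ebmaj/Bb

Second inversion of Eb major has the fifth (Bb) in the bass. As a slash chord: Ebmaj/Bb.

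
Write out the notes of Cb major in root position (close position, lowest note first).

Cb, Eb, Gb

Cb major is Cb–Eb–Gb. Root position puts the root (Cb) in the bass, with the remaining tones above: Cb, Eb, Gb.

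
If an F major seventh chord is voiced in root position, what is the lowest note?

F major seventh is F–A–C–E. Root position places the root in the bass: F.

F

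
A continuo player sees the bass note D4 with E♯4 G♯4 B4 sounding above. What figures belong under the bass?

The notes D, E#, G#, B stack in thirds as E#–G#–B–D — an E# diminished seventh chord. The bass D is the seventh, so this is third inversion: figured 4/2.

4/2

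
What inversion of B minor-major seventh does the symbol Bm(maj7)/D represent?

Bm(maj7)/D means B minor-major seventh with D in the bass. D is the third of B minor-major seventh (B–D–F#–A#), so this is first inversion.

first inversion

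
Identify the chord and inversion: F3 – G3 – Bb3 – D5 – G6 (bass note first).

G minor seventh, third inversion

The distinct note names are F, G, Bb, D. Stacked in thirds they read G–Bb–D–F, which is a minor seventh chord on G.
F is the seventh of G minor seventh; seventh in the bass means third inversion (figured bass 4/2).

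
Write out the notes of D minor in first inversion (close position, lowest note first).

F, A, D

Spelling D minor: D–F–A. In first inversion the third is bass, giving F, A, D from the bottom.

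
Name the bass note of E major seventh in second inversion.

B

The fifth of E major seventh (E–G#–B–D#) is B; that is the bass in second inversion.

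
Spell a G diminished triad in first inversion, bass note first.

Bb, Db, G

Spelling G diminished: G–Bb–Db. In first inversion the third is bass, giving Bb, Db, G from the bottom.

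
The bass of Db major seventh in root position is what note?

Db

The root of Db major seventh (Db–F–Ab–C) is Db; that is the bass in root position.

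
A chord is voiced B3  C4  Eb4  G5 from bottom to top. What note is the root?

C

The distinct letter names are B, C, Eb, G. Arranged as a stack of thirds they read C–Eb–G–B, so C is the root (a C minor-major seventh chord).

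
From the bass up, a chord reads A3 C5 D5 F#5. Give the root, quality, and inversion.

D dominant seventh, second inversion

The pitch classes A, C, D, F# arrange in thirds as D–F#–A–C: a D dominant seventh chord.
The lowest note is A, the fifth of the chord, so this is second inversion (figured bass 4/3).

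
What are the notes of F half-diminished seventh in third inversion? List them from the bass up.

Eb, F, Ab, Cb

F half-diminished seventh is F–Ab–Cb–Eb. Third inversion puts the seventh (Eb) in the bass, with the remaining tones above: Eb, F, Ab, Cb.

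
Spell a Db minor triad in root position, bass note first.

Db, Fb, Ab

The chord tones are Db–Fb–Ab. With the root (Db) lowest for root position: Db, Fb, Ab.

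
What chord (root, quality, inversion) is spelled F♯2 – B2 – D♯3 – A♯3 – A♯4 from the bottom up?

The pitch classes F#, B, D#, A# arrange in thirds as B–D#–F#–A#: a B major seventh chord.
With the fifth (F#) in the bass, the chord is in second inversion (figured bass 4/3).

B major seventh, second inversion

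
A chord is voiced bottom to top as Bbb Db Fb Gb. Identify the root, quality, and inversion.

The pitch classes Bbb, Db, Fb, Gb arrange in thirds as Gb–Bbb–Db–Fb: a Gb minor seventh chord.
With the third (Bbb) in the bass, the chord is in first inversion (figured bass 6/5).

Gb minor seventh, first inversion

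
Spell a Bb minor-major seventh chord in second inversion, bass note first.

F, A, Bb, Db

Spelling Bb minor-major seventh: Bb–Db–F–A. In second inversion the fifth is bass, giving F, A, Bb, Db from the bottom.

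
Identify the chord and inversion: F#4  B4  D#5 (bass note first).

B major, second inversion

The distinct note names are F#, B, D#. Stacked in thirds they read B–D#–F#, which is a major triad on B.
F# is the fifth of B major; fifth in the bass means second inversion (figured bass 6/4).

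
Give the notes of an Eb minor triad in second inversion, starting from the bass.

Bb, Eb, Gb

The chord tones are Eb–Gb–Bb. With the fifth (Bb) lowest for second inversion: Bb, Eb, Gb.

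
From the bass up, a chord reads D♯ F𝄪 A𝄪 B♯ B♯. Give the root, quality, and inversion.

B# minor-major seventh, first inversion

Reducing to letter names: D#, F##, A##, B#. These stack in thirds as B#–D#–F##–A## — a B# minor-major seventh chord.
With the third (D#) in the bass, the chord is in first inversion (figured bass 6/5).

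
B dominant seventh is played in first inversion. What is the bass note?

D#

The third of B dominant seventh (B–D#–F#–A) is D#; that is the bass in first inversion.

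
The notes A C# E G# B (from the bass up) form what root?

A, C#, E, G#, B are the tones of an A major ninth chord (A–C#–E–G#–B), making A the root.

A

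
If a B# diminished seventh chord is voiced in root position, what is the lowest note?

The root of B# diminished seventh (B#–D#–F#–A) is B#; that is the bass in root position.

B#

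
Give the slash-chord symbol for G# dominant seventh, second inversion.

G#7/D#

Second inversion of G# dominant seventh has the fifth (D#) in the bass. As a slash chord: G#7/D#.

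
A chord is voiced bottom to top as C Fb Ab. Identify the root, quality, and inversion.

Fb augmented, second inversion

Reducing to letter names: C, Fb, Ab. These stack in thirds as Fb–Ab–C — an Fb augmented triad.
With the fifth (C) in the bass, the chord is in second inversion (figured bass 6/4).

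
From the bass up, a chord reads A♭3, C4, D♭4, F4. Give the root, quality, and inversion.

The distinct note names are Ab, C, Db, F. Stacked in thirds they read Db–F–Ab–C, which is a major seventh chord on Db.
The lowest note is Ab, the fifth of the chord, so this is second inversion (figured bass 4/3).

Db major seventh, second inversion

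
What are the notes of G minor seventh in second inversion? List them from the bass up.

Spelling G minor seventh: G–Bb–D–F. In second inversion the fifth is bass, giving D, F, G, Bb from the bottom.

D, F, G, Bb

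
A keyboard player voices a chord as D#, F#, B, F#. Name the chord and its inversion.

The distinct note names are D#, F#, B. Stacked in thirds they read B–D#–F#, which is a major triad on B.
The lowest note is D#, the third of the chord, so this is first inversion (figured bass 6).

B major, first inversion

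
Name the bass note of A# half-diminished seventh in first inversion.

C#

A# half-diminished seventh is A#–C#–E–G#. First inversion places the third in the bass: C#.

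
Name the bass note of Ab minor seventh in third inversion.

Ab minor seventh is Ab–Cb–Eb–Gb. Third inversion places the seventh in the bass: Gb.

Gb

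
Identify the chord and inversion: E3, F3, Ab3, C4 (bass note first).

The pitch classes E, F, Ab, C arrange in thirds as F–Ab–C–E: an F minor-major seventh chord.
E is the seventh of F minor-major seventh; seventh in the bass means third inversion (figured bass 4/2).

F minor-major seventh, third inversion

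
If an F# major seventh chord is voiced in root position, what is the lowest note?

In root position the root is lowest. For F# major seventh (F#–A#–C#–E#) that is F#.

F#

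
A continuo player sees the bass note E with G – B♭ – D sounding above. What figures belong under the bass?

7

The notes E, G, Bb, D stack in thirds as E–G–Bb–D — an E half-diminished seventh chord. The bass E is the root, so this is root position: figured 7.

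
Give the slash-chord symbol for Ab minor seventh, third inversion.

Abm7/Gb

Third inversion of Ab minor seventh has the seventh (Gb) in the bass. As a slash chord: Abm7/Gb.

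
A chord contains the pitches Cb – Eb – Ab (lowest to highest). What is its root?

The distinct letter names are Cb, Eb, Ab. Arranged as a stack of thirds they read Ab–Cb–Eb, so Ab is the root (an Ab minor triad).

Ab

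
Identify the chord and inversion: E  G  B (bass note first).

E minor, root position

The distinct note names are E, G, B. Stacked in thirds they read E–G–B, which is a minor triad on E.
The lowest note is E, the root of the chord, so this is root position (figured bass 5/3).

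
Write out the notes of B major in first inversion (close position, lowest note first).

D#, F#, B

The chord tones are B–D#–F#. With the third (D#) lowest for first inversion: D#, F#, B.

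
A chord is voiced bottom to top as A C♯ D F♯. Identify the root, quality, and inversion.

Reducing to letter names: A, C#, D, F#. These stack in thirds as D–F#–A–C# — a D major seventh chord.
The lowest note is A, the fifth of the chord, so this is second inversion (figured bass 4/3).

D major seventh, second inversion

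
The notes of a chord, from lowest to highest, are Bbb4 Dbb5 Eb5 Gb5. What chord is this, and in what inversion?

Eb diminished seventh, second inversion

The pitch classes Bbb, Dbb, Eb, Gb arrange in thirds as Eb–Gb–Bbb–Dbb: an Eb diminished seventh chord.
With the fifth (Bbb) in the bass, the chord is in second inversion (figured bass 4/3).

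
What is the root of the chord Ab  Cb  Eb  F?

F

Ab, Cb, Eb, F are the tones of an F half-diminished seventh chord (F–Ab–Cb–Eb), making F the root.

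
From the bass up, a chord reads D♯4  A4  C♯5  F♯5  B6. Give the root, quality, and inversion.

Reducing to letter names: D#, A, C#, F#, B. These stack in thirds as B–D#–F#–A–C# — a B dominant ninth chord.
With the third (D#) in the bass, the chord is in first inversion.

B dominant ninth, first inversion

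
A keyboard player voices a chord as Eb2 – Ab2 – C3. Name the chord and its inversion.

Ab major, second inversion

Reducing to letter names: Eb, Ab, C. These stack in thirds as Ab–C–Eb — an Ab major triad.
Eb is the fifth of Ab major; fifth in the bass means second inversion (figured bass 6/4).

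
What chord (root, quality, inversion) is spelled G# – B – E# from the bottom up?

E# diminished, first inversion

The distinct note names are G#, B, E#. Stacked in thirds they read E#–G#–B, which is a diminished triad on E#.
With the third (G#) in the bass, the chord is in first inversion (figured bass 6).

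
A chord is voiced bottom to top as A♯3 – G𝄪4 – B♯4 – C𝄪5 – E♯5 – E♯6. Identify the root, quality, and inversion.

The pitch classes A#, G##, B#, C##, E# arrange in thirds as A#–C##–E#–G##–B#: an A# major ninth chord.
The lowest note is A#, the root of the chord, so this is root position.

A# major ninth, root position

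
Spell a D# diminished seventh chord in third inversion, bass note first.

Spelling D# diminished seventh: D#–F#–A–C. In third inversion the seventh is bass, giving C, D#, F#, A from the bottom.

C, D#, F#, A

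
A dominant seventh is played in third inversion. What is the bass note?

G

In third inversion the seventh is lowest. For A dominant seventh (A–C#–E–G) that is G.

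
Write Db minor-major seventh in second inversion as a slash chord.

Second inversion of Db minor-major seventh has the fifth (Ab) in the bass. As a slash chord: Dbm(maj7)/Ab.

Dbm(maj7)/Ab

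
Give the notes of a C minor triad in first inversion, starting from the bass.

C minor is C–Eb–G. First inversion puts the third (Eb) in the bass, with the remaining tones above: Eb, G, C.

Eb, G, C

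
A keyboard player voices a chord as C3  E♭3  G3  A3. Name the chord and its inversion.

The pitch classes C, Eb, G, A arrange in thirds as A–C–Eb–G: an A half-diminished seventh chord.
The lowest note is C, the third of the chord, so this is first inversion (figured bass 6/5).

A half-diminished seventh, first inversion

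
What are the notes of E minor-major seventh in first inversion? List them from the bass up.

G, B, D#, E

The chord tones are E–G–B–D#. With the third (G) lowest for first inversion: G, B, D#, E.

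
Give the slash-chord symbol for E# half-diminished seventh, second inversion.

Second inversion of E# half-diminished seventh has the fifth (B) in the bass. As a slash chord: E#ø7/B.

E#ø7/B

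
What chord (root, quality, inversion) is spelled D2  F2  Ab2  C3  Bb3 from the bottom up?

Bb dominant ninth, first inversion

The pitch classes D, F, Ab, C, Bb arrange in thirds as Bb–D–F–Ab–C: a Bb dominant ninth chord.
D is the third of Bb dominant ninth; third in the bass means first inversion.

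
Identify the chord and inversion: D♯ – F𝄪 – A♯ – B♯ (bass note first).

Reducing to letter names: D#, F##, A#, B#. These stack in thirds as B#–D#–F##–A# — a B# minor seventh chord.
The lowest note is D#, the third of the chord, so this is first inversion (figured bass 6/5).

B# minor seventh, first inversion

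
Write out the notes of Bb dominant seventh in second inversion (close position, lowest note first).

Spelling Bb dominant seventh: Bb–D–F–Ab. In second inversion the fifth is bass, giving F, Ab, Bb, D from the bottom.

F, Ab, Bb, D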